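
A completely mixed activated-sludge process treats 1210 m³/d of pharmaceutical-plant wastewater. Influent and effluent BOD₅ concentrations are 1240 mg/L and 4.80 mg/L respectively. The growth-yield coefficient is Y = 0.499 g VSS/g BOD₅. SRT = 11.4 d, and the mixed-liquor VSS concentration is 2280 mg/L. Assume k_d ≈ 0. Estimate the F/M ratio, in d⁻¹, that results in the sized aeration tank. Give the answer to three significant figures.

Biomass mass balance (decay neglected): V·X = Y·Q·(S₀ − S)·θ_c, so V = 0.499 × 1210 × (1240 − 4.80) × 11.4 / 2280 = 3729 m³.
F/M = applied load / biomass = Q·S₀/(V·X) = 1210 × 1240 / (3729 × 2280) = 0.1765 d⁻¹.

F/M ≈ 0.176 d⁻¹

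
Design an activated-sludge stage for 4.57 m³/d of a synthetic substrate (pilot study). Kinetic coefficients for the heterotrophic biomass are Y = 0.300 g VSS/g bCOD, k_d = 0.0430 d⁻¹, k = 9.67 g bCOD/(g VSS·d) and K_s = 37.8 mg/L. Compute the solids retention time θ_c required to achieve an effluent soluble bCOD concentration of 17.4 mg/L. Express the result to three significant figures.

Specific growth rate at S = 17.4 mg/L: μ = YkS/(K_s+S) = 0.300·9.67·17.4/(37.8+17.4) = 0.9144 d⁻¹.
θ_c = 1/(μ − k_d) = 1/(0.9144 − 0.0430) = 1/0.8714 = 1.148 d.

θ_c ≈ 1.15 d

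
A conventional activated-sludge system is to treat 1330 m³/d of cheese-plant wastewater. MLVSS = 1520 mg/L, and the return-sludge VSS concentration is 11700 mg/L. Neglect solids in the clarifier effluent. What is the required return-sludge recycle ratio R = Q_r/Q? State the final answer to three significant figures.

R ≈ 0.149

Solids balance on the clarifier gives (1+R)X = R·X_r, so R = X/(X_r − X) = 1520 / (11700 − 1520) = 0.1493.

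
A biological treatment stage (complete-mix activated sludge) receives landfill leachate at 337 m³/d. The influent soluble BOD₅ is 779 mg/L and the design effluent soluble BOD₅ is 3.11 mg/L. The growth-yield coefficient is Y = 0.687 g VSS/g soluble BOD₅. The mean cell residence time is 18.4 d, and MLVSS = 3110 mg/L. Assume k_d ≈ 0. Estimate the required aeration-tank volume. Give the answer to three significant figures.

V ≈ 1060 m³

Biomass mass balance (decay neglected): V·X = Y·Q·(S₀ − S)·θ_c, so V = 0.687 × 337 × (779 − 3.11) × 18.4 / 3110 = 1063 m³.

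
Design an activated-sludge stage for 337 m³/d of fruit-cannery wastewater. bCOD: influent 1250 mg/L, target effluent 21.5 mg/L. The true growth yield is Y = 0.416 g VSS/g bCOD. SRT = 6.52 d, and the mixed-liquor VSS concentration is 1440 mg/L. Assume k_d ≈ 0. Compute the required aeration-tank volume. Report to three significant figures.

Biomass mass balance (decay neglected): V·X = Y·Q·(S₀ − S)·θ_c, so V = 0.416 × 337 × (1250 − 21.5) × 6.52 / 1440 = 779.8 m³.

V ≈ 780 m³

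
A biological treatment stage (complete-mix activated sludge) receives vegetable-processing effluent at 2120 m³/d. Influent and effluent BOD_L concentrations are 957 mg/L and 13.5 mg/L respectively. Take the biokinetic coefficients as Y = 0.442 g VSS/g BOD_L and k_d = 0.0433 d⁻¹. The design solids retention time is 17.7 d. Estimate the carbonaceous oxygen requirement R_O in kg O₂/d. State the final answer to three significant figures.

R_O ≈ 1290 kg O₂/d

Y_obs = Y / (1 + k_d θ_c) = 0.442 / (1 + 0.0433 × 17.7) = 0.442 / 1.766 = 0.2502.
Q·(S₀ − S) = 2120 × (957 − 13.5) × 10⁻³ = 2000 kg/d removed.
P_X = Y_obs·Q·(S₀ − S) = 0.2502 × 2000 = 500.5 kg VSS/d.
R_O = Q·(S₀ − S) − 1.42·P_X = 2000 − 1.42 × 500.5 = 1290 kg O₂/d.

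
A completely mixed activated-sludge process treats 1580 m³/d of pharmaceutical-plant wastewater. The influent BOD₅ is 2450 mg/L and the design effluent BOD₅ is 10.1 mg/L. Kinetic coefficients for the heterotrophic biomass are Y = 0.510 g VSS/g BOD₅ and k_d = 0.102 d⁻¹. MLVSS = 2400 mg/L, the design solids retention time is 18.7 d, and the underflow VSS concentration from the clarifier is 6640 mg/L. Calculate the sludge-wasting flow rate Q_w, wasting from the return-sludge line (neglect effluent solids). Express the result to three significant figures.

Q_w ≈ 102 m³/d

Steady-state biomass mass balance: V·X·(1 + k_d·θ_c) = Y·Q·(S₀ − S)·θ_c, so V = 0.510 × 1580 × (2450 − 10.1) × 18.7 / [2400 × (1 + 0.102 × 18.7)] = 3.68×10^7 / 6978 = 5269 m³.
Wasting from the return line (neglecting effluent solids): Q_w = V·X / (θ_c·X_r) = 5269 × 2400 / (18.7 × 6640) = 101.8 m³/d.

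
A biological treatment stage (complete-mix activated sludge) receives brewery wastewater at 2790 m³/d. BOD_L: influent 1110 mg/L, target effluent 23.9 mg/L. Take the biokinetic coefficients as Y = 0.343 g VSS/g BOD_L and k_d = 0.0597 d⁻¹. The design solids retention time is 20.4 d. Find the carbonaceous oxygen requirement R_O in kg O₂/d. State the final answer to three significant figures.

R_O ≈ 2360 kg O₂/d

Y_obs = Y / (1 + k_d θ_c) = 0.343 / (1 + 0.0597 × 20.4) = 0.343 / 2.218 = 0.1547.
ΔS = 1110 − 23.9 = 1086 mg/L, so the substrate removal rate is 2790 × 1086/1000 = 3030 kg BOD_L/d.
Net sludge production P_X = 0.1547 × 3030 = 468.6 kg VSS/d.
Carbonaceous O₂ demand = substrate oxidised − cell-mass equivalent = 3030 − 1.42 × 468.6 = 2365 kg O₂/d.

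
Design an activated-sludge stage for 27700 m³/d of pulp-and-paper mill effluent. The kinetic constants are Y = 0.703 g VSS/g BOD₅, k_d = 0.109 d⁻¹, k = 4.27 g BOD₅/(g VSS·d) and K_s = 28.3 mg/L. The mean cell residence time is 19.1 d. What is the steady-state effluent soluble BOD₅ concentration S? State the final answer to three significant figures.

S ≈ 1.61 mg/L

Effluent substrate depends only on kinetics and SRT: S = K_s(1 + k_d θ_c) / [θ_c(Yk − k_d) − 1] = 28.3 × (1 + 0.109 × 19.1) / [19.1 × (0.703 × 4.27 − 0.109) − 1] = 87.22 / 54.25 = 1.608 mg/L.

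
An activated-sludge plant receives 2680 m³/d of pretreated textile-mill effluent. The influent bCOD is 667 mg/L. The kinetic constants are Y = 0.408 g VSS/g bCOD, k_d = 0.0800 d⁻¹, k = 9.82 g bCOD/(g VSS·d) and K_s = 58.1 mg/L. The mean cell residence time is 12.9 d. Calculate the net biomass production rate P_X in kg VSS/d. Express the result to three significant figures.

For a completely mixed reactor with recycle the Lawrence–McCarty relation gives S = K_s·(1 + k_d·θ_c) / [θ_c·(Y·k − k_d) − 1] = 58.1 × (1 + 0.0800 × 12.9) / [12.9 × (0.408 × 9.82 − 0.0800) − 1] = 118.1 / 49.65 = 2.378 mg/L.
Correct the yield for decay: Y_obs = Y/(1 + k_d θ_c) = 0.408 / (1 + 0.0800 × 12.9) = 0.408 / 2.032 = 0.2008.
Q·(S₀ − S) = 2680 × (667 − 2.38) × 10⁻³ = 1781 kg/d removed.
P_X = Y_obs · Q(S₀ − S) = 0.2008 × 1781 = 357.6 kg VSS/d.

P_X ≈ 358 kg VSS/d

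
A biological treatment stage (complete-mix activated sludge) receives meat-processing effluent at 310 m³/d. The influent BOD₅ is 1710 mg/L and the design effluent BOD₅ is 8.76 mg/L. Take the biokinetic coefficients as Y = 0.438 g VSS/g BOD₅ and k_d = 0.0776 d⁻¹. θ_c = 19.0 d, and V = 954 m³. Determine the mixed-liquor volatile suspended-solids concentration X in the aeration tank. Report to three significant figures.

Solving the biomass balance for X: X = Y Q (S₀−S) θ_c / [V (1+k_d θ_c)] = 0.438 × 310 × (1710 − 8.76) × 19.0 / [954 × (1 + 0.0776 × 19.0)] = 1859 mg/L.

X ≈ 1860 mg/L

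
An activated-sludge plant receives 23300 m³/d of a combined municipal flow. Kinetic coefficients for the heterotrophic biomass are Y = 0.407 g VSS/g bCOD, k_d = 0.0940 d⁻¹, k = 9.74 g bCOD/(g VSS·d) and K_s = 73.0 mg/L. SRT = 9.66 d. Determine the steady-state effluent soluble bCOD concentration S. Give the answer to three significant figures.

S ≈ 3.83 mg/L

From the Monod/SRT balance for a CMAS, S = K_s·(1+k_d θ_c)/[θ_c·(Y k − k_d) − 1] = 73.0 × (1 + 0.0940 × 9.66) / [9.66 × (0.407 × 9.74 − 0.0940) − 1] = 139.3 / 36.39 = 3.828 mg/L.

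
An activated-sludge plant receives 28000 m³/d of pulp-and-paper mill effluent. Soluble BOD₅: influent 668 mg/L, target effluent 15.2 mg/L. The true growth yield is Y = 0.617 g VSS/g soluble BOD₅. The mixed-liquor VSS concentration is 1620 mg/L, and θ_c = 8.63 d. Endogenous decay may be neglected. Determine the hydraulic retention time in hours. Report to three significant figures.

τ ≈ 51.5 h

V·X = Y·Q·ΔS·θ_c gives V = 0.617 × 28000 × (668 − 15.2) × 8.63 / 1620 = 60079 m³.
τ = V/Q = 60079/28000 = 2.146 d, or 51.50 h.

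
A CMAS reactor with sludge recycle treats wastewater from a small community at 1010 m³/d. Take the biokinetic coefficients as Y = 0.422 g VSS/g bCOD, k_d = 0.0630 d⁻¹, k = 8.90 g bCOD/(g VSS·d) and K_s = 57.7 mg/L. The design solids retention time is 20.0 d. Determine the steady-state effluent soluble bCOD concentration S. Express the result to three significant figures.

For a completely mixed reactor with recycle the Lawrence–McCarty relation gives S = K_s·(1 + k_d·θ_c) / [θ_c·(Y·k − k_d) − 1] = 57.7 × (1 + 0.0630 × 20.0) / [20.0 × (0.422 × 8.90 − 0.0630) − 1] = 130.4 / 72.86 = 1.790 mg/L.

S ≈ 1.79 mg/L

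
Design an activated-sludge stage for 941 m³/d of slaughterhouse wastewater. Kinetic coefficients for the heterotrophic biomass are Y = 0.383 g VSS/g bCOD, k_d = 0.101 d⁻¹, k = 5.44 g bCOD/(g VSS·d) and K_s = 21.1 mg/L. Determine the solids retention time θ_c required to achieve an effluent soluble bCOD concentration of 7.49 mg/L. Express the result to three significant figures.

θ_c ≈ 2.25 d

At the target effluent, Y k S/(K_s+S) = 0.383×5.44×7.49/28.59 = 0.5458 d⁻¹.
1/θ_c = 0.5458 − 0.101 = 0.4448 d⁻¹, so θ_c = 2.248 d.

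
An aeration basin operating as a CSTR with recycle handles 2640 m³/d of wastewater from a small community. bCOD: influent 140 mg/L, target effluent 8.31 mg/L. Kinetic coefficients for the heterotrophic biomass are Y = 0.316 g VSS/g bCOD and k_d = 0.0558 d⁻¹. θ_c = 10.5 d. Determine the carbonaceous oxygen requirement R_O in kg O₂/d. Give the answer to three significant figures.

Y_obs = Y / (1 + k_d θ_c) = 0.316 / (1 + 0.0558 × 10.5) = 0.316 / 1.586 = 0.1993.
Q·(S₀ − S) = 2640 × (140 − 8.31) × 10⁻³ = 347.7 kg/d removed.
P_X = Y_obs·Q·(S₀ − S) = 0.1993 × 347.7 = 69.27 kg VSS/d.
R_O = Q·(S₀ − S) − 1.42·P_X = 347.7 − 1.42 × 69.27 = 249.3 kg O₂/d.

R_O ≈ 249 kg O₂/d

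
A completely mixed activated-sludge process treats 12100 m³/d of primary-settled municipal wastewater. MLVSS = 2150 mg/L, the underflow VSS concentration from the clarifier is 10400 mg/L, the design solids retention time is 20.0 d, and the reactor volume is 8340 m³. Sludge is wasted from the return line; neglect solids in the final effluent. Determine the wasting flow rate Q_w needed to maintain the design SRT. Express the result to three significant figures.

Q_w ≈ 86.2 m³/d

θ_c = V·X/(Q_w·X_r) when wasting from the recycle, so Q_w = V·X/(θ_c·X_r) = 8340 × 2150 / (20.0 × 10400) = 86.21 m³/d.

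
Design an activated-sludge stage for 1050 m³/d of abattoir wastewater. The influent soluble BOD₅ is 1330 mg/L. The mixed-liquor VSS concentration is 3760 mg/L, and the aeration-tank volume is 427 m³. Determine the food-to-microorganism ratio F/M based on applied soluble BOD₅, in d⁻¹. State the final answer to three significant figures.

F/M = Q·S₀ / (V·X) = 1050 × 1330 / (427.0 × 3760) = 0.8698 g soluble BOD₅·(g VSS·d)⁻¹.

F/M ≈ 0.870 d⁻¹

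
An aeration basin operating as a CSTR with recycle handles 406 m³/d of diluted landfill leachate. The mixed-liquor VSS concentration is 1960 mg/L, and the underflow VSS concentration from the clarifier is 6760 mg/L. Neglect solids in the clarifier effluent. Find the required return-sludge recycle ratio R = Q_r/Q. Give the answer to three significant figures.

R = Q_r/Q = X/(X_r − X) = 1960 / (6760 − 1960) = 0.4083.

R ≈ 0.408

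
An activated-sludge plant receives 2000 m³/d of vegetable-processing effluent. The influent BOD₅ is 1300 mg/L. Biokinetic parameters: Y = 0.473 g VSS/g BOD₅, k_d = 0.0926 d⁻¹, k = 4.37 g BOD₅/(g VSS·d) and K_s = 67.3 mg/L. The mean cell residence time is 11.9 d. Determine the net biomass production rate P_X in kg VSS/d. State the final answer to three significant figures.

Effluent substrate depends only on kinetics and SRT: S = K_s(1 + k_d θ_c) / [θ_c(Yk − k_d) − 1] = 67.3 × (1 + 0.0926 × 11.9) / [11.9 × (0.473 × 4.37 − 0.0926) − 1] = 141.5 / 22.50 = 6.288 mg/L.
Correct the yield for decay: Y_obs = Y/(1 + k_d θ_c) = 0.473 / (1 + 0.0926 × 11.9) = 0.473 / 2.102 = 0.2250.
Mass of BOD₅ removed per day: Q(S₀ − S) = 2000 × 1294 g/m³ = 2587 kg/d.
Net biomass production P_X = Y_obs × Q·(S₀ − S) = 0.2250 × 2587 = 582.2 kg VSS/d.

P_X ≈ 582 kg VSS/d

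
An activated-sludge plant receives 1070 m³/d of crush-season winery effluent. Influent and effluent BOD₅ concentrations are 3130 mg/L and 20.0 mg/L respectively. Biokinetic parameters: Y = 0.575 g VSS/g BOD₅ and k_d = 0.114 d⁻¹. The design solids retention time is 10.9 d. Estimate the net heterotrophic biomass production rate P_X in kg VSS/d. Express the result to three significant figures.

Y_obs = Y / (1 + k_d θ_c) = 0.575 / (1 + 0.114 × 10.9) = 0.575 / 2.243 = 0.2564.
Q·(S₀ − S) = 1070 × (3130 − 20.0) × 10⁻³ = 3328 kg/d removed.
Net biomass production P_X = Y_obs × Q·(S₀ − S) = 0.2564 × 3328 = 853.2 kg VSS/d.

P_X ≈ 853 kg VSS/d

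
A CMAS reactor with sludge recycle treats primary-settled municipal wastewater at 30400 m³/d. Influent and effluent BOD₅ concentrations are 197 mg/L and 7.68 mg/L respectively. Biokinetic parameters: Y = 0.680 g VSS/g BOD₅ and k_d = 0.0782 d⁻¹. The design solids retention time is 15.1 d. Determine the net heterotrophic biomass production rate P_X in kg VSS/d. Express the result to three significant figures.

Y_obs = Y / (1 + k_d θ_c) = 0.680 / (1 + 0.0782 × 15.1) = 0.680 / 2.181 = 0.3118.
Mass of BOD₅ removed per day: Q(S₀ − S) = 30400 × 189.3 g/m³ = 5755 kg/d.
Biomass produced: P_X = Y_obs·Q·ΔS = 0.3118 × 5755 ≈ 1795 kg VSS/d.

P_X ≈ 1790 kg VSS/d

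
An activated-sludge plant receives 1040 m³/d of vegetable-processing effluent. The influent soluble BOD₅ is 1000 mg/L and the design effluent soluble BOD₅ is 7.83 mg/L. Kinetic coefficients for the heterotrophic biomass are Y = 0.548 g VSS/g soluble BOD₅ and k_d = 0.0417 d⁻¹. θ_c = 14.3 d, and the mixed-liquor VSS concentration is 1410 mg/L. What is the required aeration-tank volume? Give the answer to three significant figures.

V ≈ 3590 m³

From the SRT design equation V = Y Q (S₀−S) θ_c / [X (1 + k_d θ_c)] = 0.548 × 1040 × (1000 − 7.83) × 14.3 / [1410 × (1 + 0.0417 × 14.3)] = 8.09×10^6 / 2251 = 3593 m³.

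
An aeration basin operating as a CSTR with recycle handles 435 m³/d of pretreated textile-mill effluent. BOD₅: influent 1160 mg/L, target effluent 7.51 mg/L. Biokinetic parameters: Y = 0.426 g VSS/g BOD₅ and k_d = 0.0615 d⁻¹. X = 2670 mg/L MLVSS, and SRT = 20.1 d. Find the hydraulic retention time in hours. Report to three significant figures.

τ ≈ 39.7 h

Rearranging the biomass balance for a CMAS with decay, V = Y·Q·ΔS·θ_c / [X·(1+k_d θ_c)] = 0.426 × 435 × (1160 − 7.51) × 20.1 / [2670 × (1 + 0.0615 × 20.1)] = 4.29×10^6 / 5971 = 719.0 m³.
τ = V/Q = 719.0/435 = 1.653 d, or 39.67 h.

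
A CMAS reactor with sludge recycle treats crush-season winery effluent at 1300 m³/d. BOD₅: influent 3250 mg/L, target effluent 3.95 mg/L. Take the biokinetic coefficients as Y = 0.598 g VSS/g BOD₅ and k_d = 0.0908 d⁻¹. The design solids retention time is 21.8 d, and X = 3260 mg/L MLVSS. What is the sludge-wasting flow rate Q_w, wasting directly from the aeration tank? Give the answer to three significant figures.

From the SRT design equation V = Y Q (S₀−S) θ_c / [X (1 + k_d θ_c)] = 0.598 × 1300 × (3250 − 3.95) × 21.8 / [3260 × (1 + 0.0908 × 21.8)] = 5.5×10^7 / 9713 = 5664 m³.
Wasting from the aeration tank: Q_w = V / θ_c = 5664 / 21.8 = 259.8 m³/d.

Q_w ≈ 260 m³/d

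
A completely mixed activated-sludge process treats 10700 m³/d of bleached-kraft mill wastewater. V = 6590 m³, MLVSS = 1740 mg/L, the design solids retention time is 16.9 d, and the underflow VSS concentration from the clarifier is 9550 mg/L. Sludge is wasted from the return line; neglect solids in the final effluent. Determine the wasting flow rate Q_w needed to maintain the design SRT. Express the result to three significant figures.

Q_w ≈ 71.0 m³/d

Q_w = (V·X)/(θ_c X_r) = 6590 × 1740 / (16.9 × 9550) = 71.05 m³/d.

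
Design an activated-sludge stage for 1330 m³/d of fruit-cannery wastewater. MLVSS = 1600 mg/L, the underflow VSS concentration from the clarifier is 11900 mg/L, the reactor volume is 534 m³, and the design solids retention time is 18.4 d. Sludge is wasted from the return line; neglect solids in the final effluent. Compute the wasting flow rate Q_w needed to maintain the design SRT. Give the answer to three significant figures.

Q_w ≈ 3.90 m³/d

Q_w = (V·X)/(θ_c X_r) = 534.0 × 1600 / (18.4 × 11900) = 3.902 m³/d.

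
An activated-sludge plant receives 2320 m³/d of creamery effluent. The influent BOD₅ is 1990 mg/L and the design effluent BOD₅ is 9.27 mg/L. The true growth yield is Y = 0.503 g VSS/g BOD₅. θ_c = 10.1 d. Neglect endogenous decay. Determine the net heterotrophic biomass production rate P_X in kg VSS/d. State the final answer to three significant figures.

P_X ≈ 2310 kg VSS/d

Since k_d ≈ 0, Y_obs = Y = 0.503 g VSS/g BOD₅.
Mass of BOD₅ removed per day: Q(S₀ − S) = 2320 × 1981 g/m³ = 4595 kg/d.
Net biomass production P_X = Y_obs × Q·(S₀ − S) = 0.5030 × 4595 = 2311 kg VSS/d.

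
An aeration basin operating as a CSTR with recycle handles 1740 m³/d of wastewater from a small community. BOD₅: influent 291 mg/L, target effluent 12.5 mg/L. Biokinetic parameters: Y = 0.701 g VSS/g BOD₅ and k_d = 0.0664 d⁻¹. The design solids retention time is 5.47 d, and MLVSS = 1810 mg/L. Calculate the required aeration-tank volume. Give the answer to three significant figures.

V ≈ 753 m³

Steady-state biomass mass balance: V·X·(1 + k_d·θ_c) = Y·Q·(S₀ − S)·θ_c, so V = 0.701 × 1740 × (291 − 12.5) × 5.47 / [1810 × (1 + 0.0664 × 5.47)] = 1.86×10^6 / 2467 = 753.1 m³.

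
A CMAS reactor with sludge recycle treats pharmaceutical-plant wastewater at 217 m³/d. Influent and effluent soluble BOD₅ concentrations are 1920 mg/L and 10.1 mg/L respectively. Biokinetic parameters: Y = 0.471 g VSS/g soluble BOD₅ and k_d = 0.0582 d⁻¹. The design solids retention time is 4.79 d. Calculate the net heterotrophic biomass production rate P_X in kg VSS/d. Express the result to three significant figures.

P_X ≈ 153 kg VSS/d

Observed yield with endogenous decay: Y_obs = Y / (1 + k_d·θ_c) = 0.471 / (1 + 0.0582 × 4.79) = 0.471 / 1.279 = 0.3683 g VSS/g soluble BOD₅.
Substrate removed = Q·(S₀ − S) = 217 m³/d × (1920 − 10.1) g/m³ = 4.14×10^5 g/d = 414.4 kg/d.
Net biomass production P_X = Y_obs × Q·(S₀ − S) = 0.3683 × 414.4 = 152.6 kg VSS/d.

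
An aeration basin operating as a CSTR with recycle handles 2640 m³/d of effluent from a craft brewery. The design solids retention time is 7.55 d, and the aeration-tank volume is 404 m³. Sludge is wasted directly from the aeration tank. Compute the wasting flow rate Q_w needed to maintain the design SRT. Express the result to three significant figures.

For wasting at MLVSS concentration, Q_w = V/θ_c = 404.0/7.55 = 53.51 m³/d.

Q_w ≈ 53.5 m³/d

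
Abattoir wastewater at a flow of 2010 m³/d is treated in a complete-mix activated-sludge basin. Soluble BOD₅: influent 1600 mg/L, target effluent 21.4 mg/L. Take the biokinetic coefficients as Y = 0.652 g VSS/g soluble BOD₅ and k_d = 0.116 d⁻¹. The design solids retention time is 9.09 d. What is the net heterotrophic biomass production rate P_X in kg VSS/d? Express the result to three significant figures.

P_X ≈ 1010 kg VSS/d

Y_obs = Y / (1 + k_d θ_c) = 0.652 / (1 + 0.116 × 9.09) = 0.652 / 2.054 = 0.3174.
ΔS = 1600 − 21.4 = 1579 mg/L, so the substrate removal rate is 2010 × 1579/1000 = 3173 kg soluble BOD₅/d.
Net biomass production P_X = Y_obs × Q·(S₀ − S) = 0.3174 × 3173 = 1007 kg VSS/d.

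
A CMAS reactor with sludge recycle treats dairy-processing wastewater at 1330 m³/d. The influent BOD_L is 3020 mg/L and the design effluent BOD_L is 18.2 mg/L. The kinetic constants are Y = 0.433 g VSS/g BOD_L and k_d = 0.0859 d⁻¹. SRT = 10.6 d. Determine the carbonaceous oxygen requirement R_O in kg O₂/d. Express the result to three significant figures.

R_O ≈ 2710 kg O₂/d

Observed yield with endogenous decay: Y_obs = Y / (1 + k_d·θ_c) = 0.433 / (1 + 0.0859 × 10.6) = 0.433 / 1.911 = 0.2266 g VSS/g BOD_L.
Q·(S₀ − S) = 1330 × (3020 − 18.2) × 10⁻³ = 3992 kg/d removed.
Net sludge production P_X = 0.2266 × 3992 = 904.8 kg VSS/d.
R_O = Q·(S₀ − S) − 1.42·P_X = 3992 − 1.42 × 904.8 = 2708 kg O₂/d.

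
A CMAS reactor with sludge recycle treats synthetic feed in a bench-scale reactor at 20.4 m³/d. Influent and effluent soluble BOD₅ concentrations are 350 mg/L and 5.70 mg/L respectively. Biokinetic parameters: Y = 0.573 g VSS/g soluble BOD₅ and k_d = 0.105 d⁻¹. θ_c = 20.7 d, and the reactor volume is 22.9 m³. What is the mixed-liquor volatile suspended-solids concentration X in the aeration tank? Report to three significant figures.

X ≈ 1150 mg/L

From V·X·(1 + k_d·θ_c) = Y·Q·(S₀ − S)·θ_c: X = 0.573 × 20.4 × (350 − 5.70) × 20.7 / [22.9 × (1 + 0.105 × 20.7)] = 1146 mg/L.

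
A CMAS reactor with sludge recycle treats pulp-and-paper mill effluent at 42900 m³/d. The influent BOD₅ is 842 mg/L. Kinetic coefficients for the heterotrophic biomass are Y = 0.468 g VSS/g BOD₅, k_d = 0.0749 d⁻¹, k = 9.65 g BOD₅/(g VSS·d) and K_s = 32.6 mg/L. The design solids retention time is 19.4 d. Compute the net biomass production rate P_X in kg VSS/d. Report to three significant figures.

From the Monod/SRT balance for a CMAS, S = K_s·(1+k_d θ_c)/[θ_c·(Y k − k_d) − 1] = 32.6 × (1 + 0.0749 × 19.4) / [19.4 × (0.468 × 9.65 − 0.0749) − 1] = 79.97 / 85.16 = 0.9390 mg/L.
Y_obs = Y / (1 + k_d θ_c) = 0.468 / (1 + 0.0749 × 19.4) = 0.468 / 2.453 = 0.1908.
Q·(S₀ − S) = 42900 × (842 − 0.939) × 10⁻³ = 36082 kg/d removed.
P_X = Y_obs · Q(S₀ − S) = 0.1908 × 36082 = 6884 kg VSS/d.

P_X ≈ 6880 kg VSS/d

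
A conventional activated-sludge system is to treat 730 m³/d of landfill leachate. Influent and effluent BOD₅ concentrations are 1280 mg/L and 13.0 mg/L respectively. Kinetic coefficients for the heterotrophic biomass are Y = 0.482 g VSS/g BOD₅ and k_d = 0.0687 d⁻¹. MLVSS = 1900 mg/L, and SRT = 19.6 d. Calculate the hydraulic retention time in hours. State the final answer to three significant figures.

τ ≈ 64.4 h

Steady-state biomass mass balance: V·X·(1 + k_d·θ_c) = Y·Q·(S₀ − S)·θ_c, so V = 0.482 × 730 × (1280 − 13.0) × 19.6 / [1900 × (1 + 0.0687 × 19.6)] = 8.74×10^6 / 4458 = 1960 m³.
τ = V/Q = 1960/730 = 2.685 d, or 64.43 h.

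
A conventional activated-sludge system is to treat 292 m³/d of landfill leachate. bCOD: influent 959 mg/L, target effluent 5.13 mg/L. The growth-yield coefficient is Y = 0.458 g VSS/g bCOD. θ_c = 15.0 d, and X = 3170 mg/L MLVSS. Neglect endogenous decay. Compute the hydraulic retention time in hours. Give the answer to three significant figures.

τ ≈ 49.6 h

Biomass mass balance (decay neglected): V·X = Y·Q·(S₀ − S)·θ_c, so V = 0.458 × 292 × (959 − 5.13) × 15.0 / 3170 = 603.6 m³.
τ = V/Q = 603.6/292 = 2.067 d, or 49.61 h.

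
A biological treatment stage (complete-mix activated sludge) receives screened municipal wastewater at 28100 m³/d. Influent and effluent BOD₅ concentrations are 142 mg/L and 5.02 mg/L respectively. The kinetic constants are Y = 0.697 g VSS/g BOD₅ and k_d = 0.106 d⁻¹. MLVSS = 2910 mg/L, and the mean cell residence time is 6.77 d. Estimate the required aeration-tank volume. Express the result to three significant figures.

V ≈ 3630 m³

Steady-state biomass mass balance: V·X·(1 + k_d·θ_c) = Y·Q·(S₀ − S)·θ_c, so V = 0.697 × 28100 × (142 − 5.02) × 6.77 / [2910 × (1 + 0.106 × 6.77)] = 1.82×10^7 / 4998 = 3634 m³.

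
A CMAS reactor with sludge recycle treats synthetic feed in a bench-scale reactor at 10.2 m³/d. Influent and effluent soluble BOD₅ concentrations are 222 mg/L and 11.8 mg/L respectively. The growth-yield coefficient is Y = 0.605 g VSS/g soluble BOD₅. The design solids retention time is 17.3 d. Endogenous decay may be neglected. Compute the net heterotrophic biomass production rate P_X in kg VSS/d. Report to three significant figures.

P_X ≈ 1.30 kg VSS/d

Since k_d ≈ 0, Y_obs = Y = 0.605 g VSS/g soluble BOD₅.
ΔS = 222 − 11.8 = 210.2 mg/L, so the substrate removal rate is 10.2 × 210.2/1000 = 2.144 kg soluble BOD₅/d.
Biomass produced: P_X = Y_obs·Q·ΔS = 0.6050 × 2.144 ≈ 1.297 kg VSS/d.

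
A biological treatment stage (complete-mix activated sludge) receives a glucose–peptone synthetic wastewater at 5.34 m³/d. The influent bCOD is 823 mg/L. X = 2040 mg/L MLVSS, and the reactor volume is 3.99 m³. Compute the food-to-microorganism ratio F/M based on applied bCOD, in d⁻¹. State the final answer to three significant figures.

F/M ≈ 0.540 d⁻¹

F/M = Q·S₀ / (V·X) = 5.34 × 823 / (3.990 × 2040) = 0.5399 g bCOD·(g VSS·d)⁻¹.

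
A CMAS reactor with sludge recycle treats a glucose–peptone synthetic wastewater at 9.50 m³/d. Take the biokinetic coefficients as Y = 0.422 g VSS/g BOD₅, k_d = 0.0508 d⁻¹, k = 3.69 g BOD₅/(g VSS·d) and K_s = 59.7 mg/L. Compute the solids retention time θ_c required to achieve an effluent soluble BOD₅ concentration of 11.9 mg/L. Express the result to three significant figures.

θ_c ≈ 4.81 d

From 1/θ_c = Y·k·S/(K_s + S) − k_d: Y·k·S/(K_s+S) = 0.422 × 3.69 × 11.9 / (59.7 + 11.9) = 0.2588 d⁻¹.
1/θ_c = 0.2588 − 0.0508 = 0.2080 d⁻¹, so θ_c = 4.808 d.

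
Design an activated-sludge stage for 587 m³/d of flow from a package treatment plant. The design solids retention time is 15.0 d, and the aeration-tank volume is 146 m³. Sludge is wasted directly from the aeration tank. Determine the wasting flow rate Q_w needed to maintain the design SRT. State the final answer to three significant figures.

Wasting from the aeration tank: Q_w = V / θ_c = 146.0 / 15.0 = 9.733 m³/d.

Q_w ≈ 9.73 m³/d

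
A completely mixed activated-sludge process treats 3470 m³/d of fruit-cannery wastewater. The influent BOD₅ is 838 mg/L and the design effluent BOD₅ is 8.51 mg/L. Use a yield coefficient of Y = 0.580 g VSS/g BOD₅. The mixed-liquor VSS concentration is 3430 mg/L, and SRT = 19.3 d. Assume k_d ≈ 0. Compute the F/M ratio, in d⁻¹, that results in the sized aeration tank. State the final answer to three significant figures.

With k_d = 0 the design equation reduces to V = Y Q (S₀−S) θ_c / X = 0.580 × 3470 × (838 − 8.51) × 19.3 / 3430 = 9394 m³.
F/M = Q·S₀ / (V·X) = 3470 × 838 / (9394 × 3430) = 0.09025 g BOD₅·(g VSS·d)⁻¹.

F/M ≈ 0.0903 d⁻¹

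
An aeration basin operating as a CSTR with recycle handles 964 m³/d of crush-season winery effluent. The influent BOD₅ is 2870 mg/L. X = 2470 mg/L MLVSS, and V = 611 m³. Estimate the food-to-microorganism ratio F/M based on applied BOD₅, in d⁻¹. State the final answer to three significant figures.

F/M ≈ 1.83 d⁻¹

F/M = applied load / biomass = Q·S₀/(V·X) = 964 × 2870 / (611.0 × 2470) = 1.833 d⁻¹.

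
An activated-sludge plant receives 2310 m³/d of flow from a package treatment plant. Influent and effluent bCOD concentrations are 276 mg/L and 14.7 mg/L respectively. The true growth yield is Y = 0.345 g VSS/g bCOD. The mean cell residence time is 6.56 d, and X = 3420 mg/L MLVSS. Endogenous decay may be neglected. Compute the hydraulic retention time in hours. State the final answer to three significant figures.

V·X = Y·Q·ΔS·θ_c gives V = 0.345 × 2310 × (276 − 14.7) × 6.56 / 3420 = 399.4 m³.
τ = V/Q = 399.4/2310 = 0.1729 d, or 4.150 h.

τ ≈ 4.15 h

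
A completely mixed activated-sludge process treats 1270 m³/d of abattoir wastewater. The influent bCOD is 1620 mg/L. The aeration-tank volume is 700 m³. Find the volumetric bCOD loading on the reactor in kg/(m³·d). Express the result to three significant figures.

L_v ≈ 2.94 kg bCOD/(m³·d)

Applied bCOD load per unit volume = Q·S₀/V = (1270 × 1620/1000)/700.0 = 2.939 kg bCOD·m⁻³·d⁻¹.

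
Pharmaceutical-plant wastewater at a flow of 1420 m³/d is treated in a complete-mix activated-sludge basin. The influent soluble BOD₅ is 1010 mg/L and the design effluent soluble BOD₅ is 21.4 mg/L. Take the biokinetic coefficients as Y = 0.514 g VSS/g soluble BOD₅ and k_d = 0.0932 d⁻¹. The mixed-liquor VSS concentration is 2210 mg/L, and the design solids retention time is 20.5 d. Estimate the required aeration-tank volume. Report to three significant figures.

V ≈ 2300 m³

From the SRT design equation V = Y Q (S₀−S) θ_c / [X (1 + k_d θ_c)] = 0.514 × 1420 × (1010 − 21.4) × 20.5 / [2210 × (1 + 0.0932 × 20.5)] = 1.48×10^7 / 6432 = 2300 m³.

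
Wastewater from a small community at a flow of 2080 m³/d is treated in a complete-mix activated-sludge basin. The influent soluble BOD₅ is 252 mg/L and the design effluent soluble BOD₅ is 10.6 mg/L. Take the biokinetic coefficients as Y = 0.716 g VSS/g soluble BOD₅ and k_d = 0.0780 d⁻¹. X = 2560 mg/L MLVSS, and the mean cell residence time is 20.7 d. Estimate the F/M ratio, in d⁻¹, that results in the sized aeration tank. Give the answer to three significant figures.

F/M ≈ 0.184 d⁻¹

Steady-state biomass mass balance: V·X·(1 + k_d·θ_c) = Y·Q·(S₀ − S)·θ_c, so V = 0.716 × 2080 × (252 − 10.6) × 20.7 / [2560 × (1 + 0.0780 × 20.7)] = 7.44×10^6 / 6693 = 1112 m³.
F/M = applied load / biomass = Q·S₀/(V·X) = 2080 × 252 / (1112 × 2560) = 0.1842 d⁻¹.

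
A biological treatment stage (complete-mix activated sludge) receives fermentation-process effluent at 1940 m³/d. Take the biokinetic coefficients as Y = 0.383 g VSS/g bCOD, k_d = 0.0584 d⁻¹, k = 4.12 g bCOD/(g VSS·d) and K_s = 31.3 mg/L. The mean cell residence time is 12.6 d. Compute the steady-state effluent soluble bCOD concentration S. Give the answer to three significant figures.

For a completely mixed reactor with recycle the Lawrence–McCarty relation gives S = K_s·(1 + k_d·θ_c) / [θ_c·(Y·k − k_d) − 1] = 31.3 × (1 + 0.0584 × 12.6) / [12.6 × (0.383 × 4.12 − 0.0584) − 1] = 54.33 / 18.15 = 2.994 mg/L.

S ≈ 2.99 mg/L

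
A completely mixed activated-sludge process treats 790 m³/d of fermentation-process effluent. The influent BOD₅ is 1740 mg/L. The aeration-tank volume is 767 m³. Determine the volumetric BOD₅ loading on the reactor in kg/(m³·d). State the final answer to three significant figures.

L_v = Q S₀ / V = 790 × 1740 × 10⁻³ / 767.0 = 1.792 kg/(m³·d).

L_v ≈ 1.79 kg BOD₅/(m³·d)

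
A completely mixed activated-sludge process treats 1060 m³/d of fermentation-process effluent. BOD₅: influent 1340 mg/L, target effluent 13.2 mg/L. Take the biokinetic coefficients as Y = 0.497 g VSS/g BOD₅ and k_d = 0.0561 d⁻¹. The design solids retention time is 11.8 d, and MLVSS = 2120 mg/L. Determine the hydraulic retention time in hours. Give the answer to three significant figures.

τ ≈ 53.0 h

From the SRT design equation V = Y Q (S₀−S) θ_c / [X (1 + k_d θ_c)] = 0.497 × 1060 × (1340 − 13.2) × 11.8 / [2120 × (1 + 0.0561 × 11.8)] = 8.25×10^6 / 3523 = 2341 m³.
τ = V/Q = 2341/1060 = 2.208 d, or 53.00 h.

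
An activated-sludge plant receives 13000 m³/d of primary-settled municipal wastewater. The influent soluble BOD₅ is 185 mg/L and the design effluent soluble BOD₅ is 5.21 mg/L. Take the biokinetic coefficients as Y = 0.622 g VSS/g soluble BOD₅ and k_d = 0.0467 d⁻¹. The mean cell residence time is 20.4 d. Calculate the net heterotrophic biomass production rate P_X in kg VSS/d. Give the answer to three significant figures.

P_X ≈ 745 kg VSS/d

Y_obs = Y / (1 + k_d θ_c) = 0.622 / (1 + 0.0467 × 20.4) = 0.622 / 1.953 = 0.3185.
Substrate removed = Q·(S₀ − S) = 13000 m³/d × (185 − 5.21) g/m³ = 2.34×10^6 g/d = 2337 kg/d.
Biomass produced: P_X = Y_obs·Q·ΔS = 0.3185 × 2337 ≈ 744.5 kg VSS/d.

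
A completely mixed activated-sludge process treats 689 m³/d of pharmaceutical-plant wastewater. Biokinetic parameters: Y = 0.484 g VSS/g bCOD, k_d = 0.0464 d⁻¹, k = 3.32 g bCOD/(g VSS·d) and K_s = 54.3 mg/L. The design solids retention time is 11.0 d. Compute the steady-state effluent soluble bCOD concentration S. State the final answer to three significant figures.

Effluent substrate depends only on kinetics and SRT: S = K_s(1 + k_d θ_c) / [θ_c(Yk − k_d) − 1] = 54.3 × (1 + 0.0464 × 11.0) / [11.0 × (0.484 × 3.32 − 0.0464) − 1] = 82.01 / 16.17 = 5.074 mg/L.

S ≈ 5.07 mg/L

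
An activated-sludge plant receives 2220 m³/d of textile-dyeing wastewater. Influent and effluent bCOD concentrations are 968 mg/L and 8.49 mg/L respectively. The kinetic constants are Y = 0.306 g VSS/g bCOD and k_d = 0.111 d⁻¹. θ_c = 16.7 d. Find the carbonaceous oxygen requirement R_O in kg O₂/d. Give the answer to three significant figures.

Y_obs = Y / (1 + k_d θ_c) = 0.306 / (1 + 0.111 × 16.7) = 0.306 / 2.854 = 0.1072.
Substrate removed = Q·(S₀ − S) = 2220 m³/d × (968 − 8.49) g/m³ = 2.13×10^6 g/d = 2130 kg/d.
P_X = Y_obs·Q·(S₀ − S) = 0.1072 × 2130 = 228.4 kg VSS/d.
R_O = Q·(S₀ − S) − 1.42·P_X = 2130 − 1.42 × 228.4 = 1806 kg O₂/d.

R_O ≈ 1810 kg O₂/d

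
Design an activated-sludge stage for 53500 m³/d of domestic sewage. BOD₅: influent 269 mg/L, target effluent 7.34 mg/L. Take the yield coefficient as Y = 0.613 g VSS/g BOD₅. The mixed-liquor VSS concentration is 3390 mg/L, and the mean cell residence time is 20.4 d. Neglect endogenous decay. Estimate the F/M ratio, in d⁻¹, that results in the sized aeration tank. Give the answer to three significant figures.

Biomass mass balance (decay neglected): V·X = Y·Q·(S₀ − S)·θ_c, so V = 0.613 × 53500 × (269 − 7.34) × 20.4 / 3390 = 51640 m³.
F/M = Q·S₀ / (V·X) = 53500 × 269 / (51640 × 3390) = 0.08221 g BOD₅·(g VSS·d)⁻¹.

F/M ≈ 0.0822 d⁻¹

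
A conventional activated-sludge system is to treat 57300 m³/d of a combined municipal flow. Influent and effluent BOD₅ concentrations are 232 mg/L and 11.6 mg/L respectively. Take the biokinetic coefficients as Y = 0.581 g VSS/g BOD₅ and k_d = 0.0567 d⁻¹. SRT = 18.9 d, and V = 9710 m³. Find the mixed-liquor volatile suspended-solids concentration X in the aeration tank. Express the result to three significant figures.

X = Y·Q·ΔS·θ_c / [V·(1 + k_d θ_c)] = 0.581 × 57300 × (232 − 11.6) × 18.9 / [9710 × (1 + 0.0567 × 18.9)] = 6894 mg/L.

X ≈ 6890 mg/L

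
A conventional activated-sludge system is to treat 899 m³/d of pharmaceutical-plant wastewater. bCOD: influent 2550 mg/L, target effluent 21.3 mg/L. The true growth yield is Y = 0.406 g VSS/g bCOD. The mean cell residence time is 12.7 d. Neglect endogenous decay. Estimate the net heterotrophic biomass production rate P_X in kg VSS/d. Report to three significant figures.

P_X ≈ 923 kg VSS/d

With endogenous decay neglected, the observed yield equals the true yield: Y_obs = Y = 0.406 g VSS/g bCOD.
Q·(S₀ − S) = 899 × (2550 − 21.3) × 10⁻³ = 2273 kg/d removed.
P_X = Y_obs · Q(S₀ − S) = 0.4060 × 2273 = 923.0 kg VSS/d.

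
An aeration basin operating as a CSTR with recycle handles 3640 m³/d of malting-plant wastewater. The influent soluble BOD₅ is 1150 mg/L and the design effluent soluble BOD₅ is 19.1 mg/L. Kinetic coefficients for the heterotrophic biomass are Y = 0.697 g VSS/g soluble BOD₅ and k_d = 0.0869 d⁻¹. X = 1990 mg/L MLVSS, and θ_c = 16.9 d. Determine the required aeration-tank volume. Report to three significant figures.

Steady-state biomass mass balance: V·X·(1 + k_d·θ_c) = Y·Q·(S₀ − S)·θ_c, so V = 0.697 × 3640 × (1150 − 19.1) × 16.9 / [1990 × (1 + 0.0869 × 16.9)] = 4.85×10^7 / 4913 = 9871 m³.

V ≈ 9870 m³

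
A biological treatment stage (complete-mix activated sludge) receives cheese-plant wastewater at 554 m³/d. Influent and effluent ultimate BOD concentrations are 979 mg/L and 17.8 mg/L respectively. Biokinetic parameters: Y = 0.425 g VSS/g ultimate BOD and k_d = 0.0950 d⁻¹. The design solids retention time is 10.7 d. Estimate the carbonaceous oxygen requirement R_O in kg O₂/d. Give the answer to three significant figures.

R_O ≈ 373 kg O₂/d

Observed yield with endogenous decay: Y_obs = Y / (1 + k_d·θ_c) = 0.425 / (1 + 0.0950 × 10.7) = 0.425 / 2.016 = 0.2108 g VSS/g ultimate BOD.
Mass of ultimate BOD removed per day: Q(S₀ − S) = 554 × 961.2 g/m³ = 532.5 kg/d.
Biomass synthesised: P_X = Y_obs × 532.5 = 112.2 kg VSS/d.
Carbonaceous O₂ demand = substrate oxidised − cell-mass equivalent = 532.5 − 1.42 × 112.2 = 373.1 kg O₂/d.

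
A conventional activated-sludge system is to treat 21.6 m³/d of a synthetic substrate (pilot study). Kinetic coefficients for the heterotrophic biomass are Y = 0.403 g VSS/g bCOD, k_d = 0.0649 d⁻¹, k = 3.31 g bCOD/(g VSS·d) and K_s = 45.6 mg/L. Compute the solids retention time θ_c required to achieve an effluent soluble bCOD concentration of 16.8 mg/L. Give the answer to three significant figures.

From 1/θ_c = Y·k·S/(K_s + S) − k_d: Y·k·S/(K_s+S) = 0.403 × 3.31 × 16.8 / (45.6 + 16.8) = 0.3591 d⁻¹.
1/θ_c = 0.3591 − 0.0649 = 0.2942 d⁻¹, so θ_c = 3.399 d.

θ_c ≈ 3.40 d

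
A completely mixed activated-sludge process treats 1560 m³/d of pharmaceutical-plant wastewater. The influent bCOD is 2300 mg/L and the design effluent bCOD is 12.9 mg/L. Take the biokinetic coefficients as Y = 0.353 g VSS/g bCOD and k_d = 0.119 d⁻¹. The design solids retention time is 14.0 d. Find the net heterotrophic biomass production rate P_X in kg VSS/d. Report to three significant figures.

Correct the yield for decay: Y_obs = Y/(1 + k_d θ_c) = 0.353 / (1 + 0.119 × 14.0) = 0.353 / 2.666 = 0.1324.
Mass of bCOD removed per day: Q(S₀ − S) = 1560 × 2287 g/m³ = 3568 kg/d.
So the net sludge growth is P_X = 0.1324 × 3568 = 472.4 kg VSS/d.

P_X ≈ 472 kg VSS/d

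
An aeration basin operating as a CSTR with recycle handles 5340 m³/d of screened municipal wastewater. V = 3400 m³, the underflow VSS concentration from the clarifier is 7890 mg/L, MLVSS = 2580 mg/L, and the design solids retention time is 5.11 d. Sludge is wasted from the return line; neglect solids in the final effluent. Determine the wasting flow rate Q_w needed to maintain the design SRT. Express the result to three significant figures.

θ_c = V·X/(Q_w·X_r) when wasting from the recycle, so Q_w = V·X/(θ_c·X_r) = 3400 × 2580 / (5.11 × 7890) = 217.6 m³/d.

Q_w ≈ 218 m³/d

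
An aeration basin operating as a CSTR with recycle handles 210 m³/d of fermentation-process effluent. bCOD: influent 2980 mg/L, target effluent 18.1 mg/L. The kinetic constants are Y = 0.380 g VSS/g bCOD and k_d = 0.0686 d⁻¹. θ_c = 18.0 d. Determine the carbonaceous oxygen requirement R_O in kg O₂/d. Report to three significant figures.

R_O ≈ 472 kg O₂/d

Observed yield with endogenous decay: Y_obs = Y / (1 + k_d·θ_c) = 0.380 / (1 + 0.0686 × 18.0) = 0.380 / 2.235 = 0.1700 g VSS/g bCOD.
Mass of bCOD removed per day: Q(S₀ − S) = 210 × 2962 g/m³ = 622.0 kg/d.
Net sludge production P_X = 0.1700 × 622.0 = 105.8 kg VSS/d.
R_O = Q·(S₀ − S) − 1.42·P_X = 622.0 − 1.42 × 105.8 = 471.8 kg O₂/d.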